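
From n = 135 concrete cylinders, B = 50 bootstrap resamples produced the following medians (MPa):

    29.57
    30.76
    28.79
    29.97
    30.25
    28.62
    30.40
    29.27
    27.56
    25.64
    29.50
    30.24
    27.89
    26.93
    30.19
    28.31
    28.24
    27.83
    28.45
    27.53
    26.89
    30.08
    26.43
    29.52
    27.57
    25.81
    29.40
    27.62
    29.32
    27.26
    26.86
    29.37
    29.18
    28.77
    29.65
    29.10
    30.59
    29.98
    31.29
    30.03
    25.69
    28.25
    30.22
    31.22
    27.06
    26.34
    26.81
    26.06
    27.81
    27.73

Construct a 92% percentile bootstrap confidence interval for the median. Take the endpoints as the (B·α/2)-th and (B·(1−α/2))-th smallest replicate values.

Sorted replicates: 25.64, 25.69, 25.81, 26.06, 26.34, 26.43, 26.81, 26.86, 26.89, 26.93, 27.06, 27.26, 27.53, 27.56, 27.57, 27.62, 27.73, 27.81, 27.83, 27.89, 28.24, 28.25, 28.31, 28.45, 28.62, 28.77, 28.79, 29.10, 29.18, 29.27, 29.32, 29.37, 29.40, 29.50, 29.52, 29.57, 29.65, 29.97, 29.98, 30.03, 30.08, 30.19, 30.22, 30.24, 30.25, 30.40, 30.59, 30.76, 31.22, 31.29
α = 0.08; lower rank = 50 × 0.040 = 2; upper rank = 50 × 0.960 = 48.
The 2nd smallest replicate is 25.69; the 48th is 30.76.

(25.69, 30.76)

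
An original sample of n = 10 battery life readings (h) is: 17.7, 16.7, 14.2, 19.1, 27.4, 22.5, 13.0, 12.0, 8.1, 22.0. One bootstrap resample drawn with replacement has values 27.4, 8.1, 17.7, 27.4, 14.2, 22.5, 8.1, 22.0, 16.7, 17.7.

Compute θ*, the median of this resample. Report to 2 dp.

Sorted: 8.1, 8.1, 14.2, 16.7, 17.7, 17.7, 22.0, 22.5, 27.4, 27.4
Median = average of the two middle values = 17.70

θ* = 17.70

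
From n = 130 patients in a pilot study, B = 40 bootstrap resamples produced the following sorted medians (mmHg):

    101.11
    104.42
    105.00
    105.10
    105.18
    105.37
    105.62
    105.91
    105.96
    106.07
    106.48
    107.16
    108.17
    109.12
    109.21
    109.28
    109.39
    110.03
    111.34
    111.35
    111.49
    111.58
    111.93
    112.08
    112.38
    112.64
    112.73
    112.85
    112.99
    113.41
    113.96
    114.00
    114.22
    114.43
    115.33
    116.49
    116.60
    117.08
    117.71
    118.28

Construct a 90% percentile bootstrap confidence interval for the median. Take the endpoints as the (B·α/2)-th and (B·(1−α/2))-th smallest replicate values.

α = 0.10; lower rank = 40 × 0.050 = 2; upper rank = 40 × 0.950 = 38.
The 2nd smallest replicate is 104.42; the 38th is 117.08.

(104.42, 117.08)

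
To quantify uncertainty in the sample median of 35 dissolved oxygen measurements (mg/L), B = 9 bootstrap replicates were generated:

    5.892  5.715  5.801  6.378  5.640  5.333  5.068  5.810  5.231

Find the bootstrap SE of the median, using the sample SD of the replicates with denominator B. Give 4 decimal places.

Bootstrap SE is the standard deviation of the 9 replicate medians.
Mean of replicates: (5.892 + 5.715 + 5.801 + 6.378 + 5.640 + 5.333 + 5.068 + 5.810 + 5.231) / 9 = 50.86800 / 9 = 5.65200
Sum of squared deviations: (+0.24000)² + (+0.06300)² + (+0.14900)² + (+0.72600)² + (−0.01200)² + (−0.31900)² + (−0.58400)² + (+0.15800)² + (−0.42100)² = 1.25601
Variance = 1.25601 / 9 = 0.13956
SE* = √0.13956

SE* = 0.3736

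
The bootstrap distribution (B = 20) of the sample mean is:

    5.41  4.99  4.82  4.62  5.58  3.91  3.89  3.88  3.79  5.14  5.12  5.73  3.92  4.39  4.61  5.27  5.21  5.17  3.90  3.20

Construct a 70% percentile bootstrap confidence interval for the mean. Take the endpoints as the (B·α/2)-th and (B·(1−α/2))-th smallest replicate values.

Sorted replicates: 3.20, 3.79, 3.88, 3.89, 3.90, 3.91, 3.92, 4.39, 4.61, 4.62, 4.82, 4.99, 5.12, 5.14, 5.17, 5.21, 5.27, 5.41, 5.58, 5.73
α = 0.30; lower rank = 20 × 0.150 = 3; upper rank = 20 × 0.850 = 17.
The 3rd smallest replicate is 3.88; the 17th is 5.27.

(3.88, 5.27)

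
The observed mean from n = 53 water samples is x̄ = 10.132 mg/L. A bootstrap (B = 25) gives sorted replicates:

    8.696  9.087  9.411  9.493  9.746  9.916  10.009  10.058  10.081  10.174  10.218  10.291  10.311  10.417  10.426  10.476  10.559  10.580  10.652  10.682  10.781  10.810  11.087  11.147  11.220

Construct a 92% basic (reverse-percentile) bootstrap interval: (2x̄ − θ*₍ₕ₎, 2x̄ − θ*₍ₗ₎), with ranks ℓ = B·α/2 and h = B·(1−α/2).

Percentile endpoints at ranks 1 and 24: θ*₍1₎ = 8.696, θ*₍24₎ = 11.147.
Basic interval reflects these around x̄:
  lower = 2 × 10.132 − 11.147 = 9.117
  upper = 2 × 10.132 − 8.696 = 11.568

(9.117, 11.568)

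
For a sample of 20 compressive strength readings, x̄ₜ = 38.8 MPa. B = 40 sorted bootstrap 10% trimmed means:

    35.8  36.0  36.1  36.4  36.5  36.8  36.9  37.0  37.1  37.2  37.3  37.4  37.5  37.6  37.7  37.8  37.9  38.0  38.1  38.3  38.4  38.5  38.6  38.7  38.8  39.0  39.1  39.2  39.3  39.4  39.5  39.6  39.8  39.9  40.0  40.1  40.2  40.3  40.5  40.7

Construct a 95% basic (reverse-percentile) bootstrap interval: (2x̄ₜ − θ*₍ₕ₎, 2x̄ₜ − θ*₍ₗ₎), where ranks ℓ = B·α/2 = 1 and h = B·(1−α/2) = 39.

(37.1, 41.8)

Percentile endpoints at ranks 1 and 39: θ*₍1₎ = 35.8, θ*₍39₎ = 40.5.
Basic interval reflects these around x̄ₜ:
  lower = 2 × 38.8 − 40.5 = 37.1
  upper = 2 × 38.8 − 35.8 = 41.8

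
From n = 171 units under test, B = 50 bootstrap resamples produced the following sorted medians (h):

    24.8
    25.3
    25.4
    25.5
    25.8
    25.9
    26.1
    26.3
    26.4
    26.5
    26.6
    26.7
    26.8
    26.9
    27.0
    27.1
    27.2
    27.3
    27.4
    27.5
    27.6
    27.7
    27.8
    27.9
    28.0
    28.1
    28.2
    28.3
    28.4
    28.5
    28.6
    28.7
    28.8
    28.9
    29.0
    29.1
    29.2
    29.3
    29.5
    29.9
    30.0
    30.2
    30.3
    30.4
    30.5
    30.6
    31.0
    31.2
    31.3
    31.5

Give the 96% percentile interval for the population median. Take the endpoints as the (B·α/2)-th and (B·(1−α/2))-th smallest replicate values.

α = 0.04; lower rank = 50 × 0.020 = 1; upper rank = 50 × 0.980 = 49.
The 1st smallest replicate is 24.8; the 49th is 31.3.

(24.8, 31.3)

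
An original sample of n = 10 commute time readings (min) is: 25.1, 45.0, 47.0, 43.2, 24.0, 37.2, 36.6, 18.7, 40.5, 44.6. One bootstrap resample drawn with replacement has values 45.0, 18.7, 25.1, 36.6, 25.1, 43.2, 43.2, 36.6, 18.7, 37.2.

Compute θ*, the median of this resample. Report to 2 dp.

θ* = 36.60

Sorted: 18.7, 18.7, 25.1, 25.1, 36.6, 36.6, 37.2, 43.2, 43.2, 45.0
Median = average of the two middle values = 36.60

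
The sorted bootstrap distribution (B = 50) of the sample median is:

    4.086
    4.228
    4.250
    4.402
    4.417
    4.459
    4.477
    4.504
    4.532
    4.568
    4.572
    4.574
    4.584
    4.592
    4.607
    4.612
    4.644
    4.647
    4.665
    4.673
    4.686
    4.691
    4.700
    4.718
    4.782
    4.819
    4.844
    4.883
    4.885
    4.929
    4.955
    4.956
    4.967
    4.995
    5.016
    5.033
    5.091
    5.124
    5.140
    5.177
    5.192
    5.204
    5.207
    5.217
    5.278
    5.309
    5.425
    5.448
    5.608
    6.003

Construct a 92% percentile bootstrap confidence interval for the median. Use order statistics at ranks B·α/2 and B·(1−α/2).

α = 0.08; lower rank = 50 × 0.040 = 2; upper rank = 50 × 0.960 = 48.
The 2nd smallest replicate is 4.228; the 48th is 5.448.

(4.228, 5.448)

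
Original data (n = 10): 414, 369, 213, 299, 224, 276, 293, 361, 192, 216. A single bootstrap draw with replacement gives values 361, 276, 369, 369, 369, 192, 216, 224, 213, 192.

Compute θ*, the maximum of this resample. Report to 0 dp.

θ* = 369

Maximum = 369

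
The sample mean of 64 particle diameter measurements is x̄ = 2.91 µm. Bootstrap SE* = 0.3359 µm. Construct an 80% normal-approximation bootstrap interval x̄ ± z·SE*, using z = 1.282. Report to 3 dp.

Margin = 1.282 × 0.3359 = 0.4306
Interval: 2.91 ± 0.4306

(2.479, 3.341)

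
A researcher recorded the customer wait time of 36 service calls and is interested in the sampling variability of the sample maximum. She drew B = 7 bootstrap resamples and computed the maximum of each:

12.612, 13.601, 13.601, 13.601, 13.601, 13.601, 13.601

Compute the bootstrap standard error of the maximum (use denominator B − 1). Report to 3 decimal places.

SE* = 0.374

Bootstrap SE is the standard deviation of the 7 replicate maximums.
Mean of replicates: (12.612 + 13.601 + 13.601 + 13.601 + 13.601 + 13.601 + 13.601) / 7 = 94.2180 / 7 = 13.4597
Sum of squared deviations: (−0.8477)² + (+0.1413)² + (+0.1413)² + (+0.1413)² + (+0.1413)² + (+0.1413)² + (+0.1413)² = 0.8384
Variance = 0.8384 / 6 = 0.1397
SE* = √0.1397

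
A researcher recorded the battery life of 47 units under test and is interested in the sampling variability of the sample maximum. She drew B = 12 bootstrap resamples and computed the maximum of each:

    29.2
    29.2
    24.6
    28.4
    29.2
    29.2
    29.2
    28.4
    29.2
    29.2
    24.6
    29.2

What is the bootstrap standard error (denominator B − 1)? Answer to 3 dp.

SE* = 1.755

Bootstrap SE is the standard deviation of the 12 replicate maximums.
Mean of replicates: (29.2 + 29.2 + 24.6 + 28.4 + 29.2 + 29.2 + 29.2 + 28.4 + 29.2 + 29.2 + 24.6 + 29.2) / 12 = 339.6000 / 12 = 28.3000
Sum of squared deviations: (+0.9000)² + (+0.9000)² + (−3.7000)² + (+0.1000)² + (+0.9000)² + (+0.9000)² + (+0.9000)² + (+0.1000)² + (+0.9000)² + (+0.9000)² + (−3.7000)² + (+0.9000)² = 33.8800
Variance = 33.8800 / 11 = 3.0800
SE* = √3.0800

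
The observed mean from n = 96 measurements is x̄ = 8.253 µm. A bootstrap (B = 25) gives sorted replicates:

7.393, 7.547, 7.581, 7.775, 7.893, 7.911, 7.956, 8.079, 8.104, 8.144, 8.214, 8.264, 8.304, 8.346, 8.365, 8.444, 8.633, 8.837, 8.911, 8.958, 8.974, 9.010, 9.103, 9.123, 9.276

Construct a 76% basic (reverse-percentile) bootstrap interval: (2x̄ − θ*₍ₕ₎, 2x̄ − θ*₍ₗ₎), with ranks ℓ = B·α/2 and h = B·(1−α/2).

(7.496, 8.925)

Percentile endpoints at ranks 3 and 22: θ*₍3₎ = 7.581, θ*₍22₎ = 9.010.
Basic interval reflects these around x̄:
  lower = 2 × 8.253 − 9.010 = 7.496
  upper = 2 × 8.253 − 7.581 = 8.925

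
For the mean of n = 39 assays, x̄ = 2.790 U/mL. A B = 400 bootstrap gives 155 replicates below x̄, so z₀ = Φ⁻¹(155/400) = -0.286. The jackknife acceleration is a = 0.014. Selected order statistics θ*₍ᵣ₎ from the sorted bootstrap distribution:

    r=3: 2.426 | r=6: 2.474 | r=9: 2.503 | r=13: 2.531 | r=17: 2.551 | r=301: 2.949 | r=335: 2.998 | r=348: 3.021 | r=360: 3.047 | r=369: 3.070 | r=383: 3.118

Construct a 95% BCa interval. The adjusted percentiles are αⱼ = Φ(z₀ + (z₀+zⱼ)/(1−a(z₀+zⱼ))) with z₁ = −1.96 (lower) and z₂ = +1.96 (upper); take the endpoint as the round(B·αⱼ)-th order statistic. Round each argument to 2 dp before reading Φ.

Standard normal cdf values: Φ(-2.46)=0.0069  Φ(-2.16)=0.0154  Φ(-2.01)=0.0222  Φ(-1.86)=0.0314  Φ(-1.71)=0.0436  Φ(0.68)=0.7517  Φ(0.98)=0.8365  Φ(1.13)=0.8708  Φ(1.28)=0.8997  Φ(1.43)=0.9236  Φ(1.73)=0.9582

(2.426, 3.070)

Lower: z₀ + z₁ = -0.286 + (-1.960) = -2.246; 1 − a(z₀+z₁) = 1 − (0.014)(-2.246) = 1.0314; argument = -0.286 + (-2.246)/1.0314 = -2.4635 → -2.46.
α₁ = Φ(-2.46) = 0.0069; rank = round(400 × 0.0069) = 3; θ*₍3₎ = 2.426.
Upper: z₀ + z₂ = 1.674; 1 − a(z₀+z₂) = 0.9766; argument = 1.4282 → 1.43; α₂ = 0.9236; rank = 369; θ*₍369₎ = 3.070.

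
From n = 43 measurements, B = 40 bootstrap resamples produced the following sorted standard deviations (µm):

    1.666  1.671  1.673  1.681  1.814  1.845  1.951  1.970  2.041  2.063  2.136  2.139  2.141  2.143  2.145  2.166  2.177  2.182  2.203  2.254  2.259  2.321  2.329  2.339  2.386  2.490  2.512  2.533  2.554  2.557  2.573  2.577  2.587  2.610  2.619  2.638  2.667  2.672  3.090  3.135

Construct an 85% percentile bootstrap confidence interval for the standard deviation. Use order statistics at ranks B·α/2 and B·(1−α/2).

α = 0.15; lower rank = 40 × 0.075 = 3; upper rank = 40 × 0.925 = 37.
The 3rd smallest replicate is 1.673; the 37th is 2.667.

(1.673, 2.667)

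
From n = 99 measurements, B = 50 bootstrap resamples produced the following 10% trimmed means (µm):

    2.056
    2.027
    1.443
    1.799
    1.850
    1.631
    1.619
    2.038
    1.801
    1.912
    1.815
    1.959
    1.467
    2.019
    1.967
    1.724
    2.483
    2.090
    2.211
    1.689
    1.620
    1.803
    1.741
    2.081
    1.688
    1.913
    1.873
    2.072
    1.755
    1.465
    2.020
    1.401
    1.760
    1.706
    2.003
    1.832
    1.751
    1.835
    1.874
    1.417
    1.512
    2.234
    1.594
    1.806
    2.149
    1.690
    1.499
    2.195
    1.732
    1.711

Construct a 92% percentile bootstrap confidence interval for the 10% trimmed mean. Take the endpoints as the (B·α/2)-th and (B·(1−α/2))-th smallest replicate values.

Sorted replicates: 1.401, 1.417, 1.443, 1.465, 1.467, 1.499, 1.512, 1.594, 1.619, 1.620, 1.631, 1.688, 1.689, 1.690, 1.706, 1.711, 1.724, 1.732, 1.741, 1.751, 1.755, 1.760, 1.799, 1.801, 1.803, 1.806, 1.815, 1.832, 1.835, 1.850, 1.873, 1.874, 1.912, 1.913, 1.959, 1.967, 2.003, 2.019, 2.020, 2.027, 2.038, 2.056, 2.072, 2.081, 2.090, 2.149, 2.195, 2.211, 2.234, 2.483
α = 0.08; lower rank = 50 × 0.040 = 2; upper rank = 50 × 0.960 = 48.
The 2nd smallest replicate is 1.417; the 48th is 2.211.

(1.417, 2.211)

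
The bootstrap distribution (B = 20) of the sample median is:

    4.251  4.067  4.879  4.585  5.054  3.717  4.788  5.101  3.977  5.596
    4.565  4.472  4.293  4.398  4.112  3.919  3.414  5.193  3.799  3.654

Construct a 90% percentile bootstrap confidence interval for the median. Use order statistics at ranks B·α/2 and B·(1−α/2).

(3.414, 5.193)

Sorted replicates: 3.414, 3.654, 3.717, 3.799, 3.919, 3.977, 4.067, 4.112, 4.251, 4.293, 4.398, 4.472, 4.565, 4.585, 4.788, 4.879, 5.054, 5.101, 5.193, 5.596
α = 0.10; lower rank = 20 × 0.050 = 1; upper rank = 20 × 0.950 = 19.
The 1st smallest replicate is 3.414; the 19th is 5.193.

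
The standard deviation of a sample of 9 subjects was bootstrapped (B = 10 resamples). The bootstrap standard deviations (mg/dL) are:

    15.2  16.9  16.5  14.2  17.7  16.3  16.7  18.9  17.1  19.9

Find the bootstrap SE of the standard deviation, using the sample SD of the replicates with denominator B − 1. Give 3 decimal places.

Bootstrap SE is the standard deviation of the 10 replicate standard deviations.
Mean of replicates: (15.2 + 16.9 + 16.5 + 14.2 + 17.7 + 16.3 + 16.7 + 18.9 + 17.1 + 19.9) / 10 = 169.4000 / 10 = 16.9400
Sum of squared deviations: (−1.7400)² + (−0.0400)² + (−0.4400)² + (−2.7400)² + (+0.7600)² + (−0.6400)² + (−0.2400)² + (+1.9600)² + (+0.1600)² + (+2.9600)² = 24.4040
Variance = 24.4040 / 9 = 2.7116
SE* = √2.7116

SE* = 1.647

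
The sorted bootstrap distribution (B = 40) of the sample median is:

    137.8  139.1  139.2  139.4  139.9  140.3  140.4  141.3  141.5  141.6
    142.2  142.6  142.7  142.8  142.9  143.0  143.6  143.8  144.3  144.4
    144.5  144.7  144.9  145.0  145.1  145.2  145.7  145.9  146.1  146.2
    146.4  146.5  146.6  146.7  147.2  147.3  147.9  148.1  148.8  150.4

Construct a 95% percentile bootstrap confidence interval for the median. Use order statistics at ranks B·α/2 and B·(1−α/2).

(137.8, 148.8)

α = 0.05; lower rank = 40 × 0.025 = 1; upper rank = 40 × 0.975 = 39.
The 1st smallest replicate is 137.8; the 39th is 148.8.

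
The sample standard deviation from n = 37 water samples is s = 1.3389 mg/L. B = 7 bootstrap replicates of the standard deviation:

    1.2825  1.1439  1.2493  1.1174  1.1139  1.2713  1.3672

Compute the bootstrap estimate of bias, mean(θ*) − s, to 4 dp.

mean(θ*) = (1.2825 + 1.1439 + 1.2493 + 1.1174 + 1.1139 + 1.2713 + 1.3672) / 7 = 1.22079
bias = 1.22079 − 1.3389

bias = −0.1181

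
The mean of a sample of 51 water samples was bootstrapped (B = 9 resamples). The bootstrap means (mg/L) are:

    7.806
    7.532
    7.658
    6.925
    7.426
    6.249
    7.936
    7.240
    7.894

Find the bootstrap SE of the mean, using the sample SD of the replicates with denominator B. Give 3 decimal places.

SE* = 0.512

Bootstrap SE is the standard deviation of the 9 replicate means.
Mean of replicates: (7.806 + 7.532 + 7.658 + 6.925 + 7.426 + 6.249 + 7.936 + 7.240 + 7.894) / 9 = 66.6660 / 9 = 7.4073
Sum of squared deviations: (+0.3987)² + (+0.1247)² + (+0.2507)² + (−0.4823)² + (+0.0187)² + (−1.1583)² + (+0.5287)² + (−0.1673)² + (+0.4867)² = 2.3564
Variance = 2.3564 / 9 = 0.2618
SE* = √0.2618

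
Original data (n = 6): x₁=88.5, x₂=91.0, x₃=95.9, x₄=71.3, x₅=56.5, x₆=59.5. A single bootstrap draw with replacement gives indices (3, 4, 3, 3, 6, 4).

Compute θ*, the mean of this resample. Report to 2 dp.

θ* = 81.63

Resample values: 95.9, 71.3, 95.9, 95.9, 59.5, 71.3.
Mean = (95.9 + 71.3 + 95.9 + 95.9 + 59.5 + 71.3) / 6 = 489.80 / 6 = 81.63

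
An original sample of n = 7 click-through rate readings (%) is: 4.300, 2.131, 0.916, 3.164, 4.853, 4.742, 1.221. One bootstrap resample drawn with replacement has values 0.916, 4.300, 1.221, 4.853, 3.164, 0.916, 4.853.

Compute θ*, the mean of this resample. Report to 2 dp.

Mean = (0.916 + 4.300 + 1.221 + 4.853 + 3.164 + 0.916 + 4.853) / 7 = 20.2230 / 7 = 2.89

θ* = 2.89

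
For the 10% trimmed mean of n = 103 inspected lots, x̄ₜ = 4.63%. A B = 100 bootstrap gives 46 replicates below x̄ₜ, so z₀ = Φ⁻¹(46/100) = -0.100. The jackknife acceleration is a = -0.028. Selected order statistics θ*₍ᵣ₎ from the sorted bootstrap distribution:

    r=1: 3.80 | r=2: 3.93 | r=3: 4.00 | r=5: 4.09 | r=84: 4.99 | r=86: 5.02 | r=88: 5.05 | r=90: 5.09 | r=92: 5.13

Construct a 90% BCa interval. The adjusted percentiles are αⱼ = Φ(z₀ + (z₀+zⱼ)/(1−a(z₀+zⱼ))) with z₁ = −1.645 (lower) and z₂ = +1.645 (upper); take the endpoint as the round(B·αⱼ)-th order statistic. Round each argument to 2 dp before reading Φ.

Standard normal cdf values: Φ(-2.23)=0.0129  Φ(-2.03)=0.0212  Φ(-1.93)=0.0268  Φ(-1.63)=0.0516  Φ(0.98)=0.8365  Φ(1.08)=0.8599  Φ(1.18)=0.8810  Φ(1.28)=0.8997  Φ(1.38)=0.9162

(4.00, 5.13)

Lower: z₀ + z₁ = -0.100 + (-1.645) = -1.745; 1 − a(z₀+z₁) = 1 − (-0.028)(-1.745) = 0.9511; argument = -0.100 + (-1.745)/0.9511 = -1.9346 → -1.93.
α₁ = Φ(-1.93) = 0.0268; rank = round(100 × 0.0268) = 3; θ*₍3₎ = 4.00.
Upper: z₀ + z₂ = 1.545; 1 − a(z₀+z₂) = 1.0433; argument = 1.3809 → 1.38; α₂ = 0.9162; rank = 92; θ*₍92₎ = 5.13.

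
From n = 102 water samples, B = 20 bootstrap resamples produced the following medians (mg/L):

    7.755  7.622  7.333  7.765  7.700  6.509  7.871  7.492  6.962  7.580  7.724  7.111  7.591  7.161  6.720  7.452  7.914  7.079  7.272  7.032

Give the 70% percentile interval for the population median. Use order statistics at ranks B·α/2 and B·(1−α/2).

(6.962, 7.755)

Sorted replicates: 6.509, 6.720, 6.962, 7.032, 7.079, 7.111, 7.161, 7.272, 7.333, 7.452, 7.492, 7.580, 7.591, 7.622, 7.700, 7.724, 7.755, 7.765, 7.871, 7.914
α = 0.30; lower rank = 20 × 0.150 = 3; upper rank = 20 × 0.850 = 17.
The 3rd smallest replicate is 6.962; the 17th is 7.755.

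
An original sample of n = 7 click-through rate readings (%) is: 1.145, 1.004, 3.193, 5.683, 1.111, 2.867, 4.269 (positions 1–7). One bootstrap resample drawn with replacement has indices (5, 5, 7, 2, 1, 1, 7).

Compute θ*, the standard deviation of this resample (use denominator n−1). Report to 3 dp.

Resample values: 1.111, 1.111, 4.269, 1.004, 1.145, 1.145, 4.269.
Mean = 2.0077; sum of squared deviations = 14.3310
s² = 14.3310 / 6 = 2.3885
s = √2.3885 = 1.545

θ* = 1.545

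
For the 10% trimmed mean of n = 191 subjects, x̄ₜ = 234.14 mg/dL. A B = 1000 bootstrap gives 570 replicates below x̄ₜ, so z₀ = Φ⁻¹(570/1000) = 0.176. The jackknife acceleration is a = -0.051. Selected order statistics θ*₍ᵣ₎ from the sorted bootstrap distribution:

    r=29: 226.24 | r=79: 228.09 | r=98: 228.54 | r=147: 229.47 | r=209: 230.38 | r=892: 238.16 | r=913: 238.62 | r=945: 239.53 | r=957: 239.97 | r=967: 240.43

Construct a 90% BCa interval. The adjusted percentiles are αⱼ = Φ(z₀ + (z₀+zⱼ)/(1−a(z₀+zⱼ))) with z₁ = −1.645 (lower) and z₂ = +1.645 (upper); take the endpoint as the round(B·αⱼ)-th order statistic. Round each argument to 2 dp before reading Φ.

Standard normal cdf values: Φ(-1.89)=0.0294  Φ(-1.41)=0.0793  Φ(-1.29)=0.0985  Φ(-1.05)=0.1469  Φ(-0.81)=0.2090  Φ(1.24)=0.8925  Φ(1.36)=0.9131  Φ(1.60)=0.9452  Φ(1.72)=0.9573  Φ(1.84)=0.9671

(228.09, 240.43)

Lower: z₀ + z₁ = 0.176 + (-1.645) = -1.469; 1 − a(z₀+z₁) = 1 − (-0.051)(-1.469) = 0.9251; argument = 0.176 + (-1.469)/0.9251 = -1.4120 → -1.41.
α₁ = Φ(-1.41) = 0.0793; rank = round(1000 × 0.0793) = 79; θ*₍79₎ = 228.09.
Upper: z₀ + z₂ = 1.821; 1 − a(z₀+z₂) = 1.0929; argument = 1.8423 → 1.84; α₂ = 0.9671; rank = 967; θ*₍967₎ = 240.43.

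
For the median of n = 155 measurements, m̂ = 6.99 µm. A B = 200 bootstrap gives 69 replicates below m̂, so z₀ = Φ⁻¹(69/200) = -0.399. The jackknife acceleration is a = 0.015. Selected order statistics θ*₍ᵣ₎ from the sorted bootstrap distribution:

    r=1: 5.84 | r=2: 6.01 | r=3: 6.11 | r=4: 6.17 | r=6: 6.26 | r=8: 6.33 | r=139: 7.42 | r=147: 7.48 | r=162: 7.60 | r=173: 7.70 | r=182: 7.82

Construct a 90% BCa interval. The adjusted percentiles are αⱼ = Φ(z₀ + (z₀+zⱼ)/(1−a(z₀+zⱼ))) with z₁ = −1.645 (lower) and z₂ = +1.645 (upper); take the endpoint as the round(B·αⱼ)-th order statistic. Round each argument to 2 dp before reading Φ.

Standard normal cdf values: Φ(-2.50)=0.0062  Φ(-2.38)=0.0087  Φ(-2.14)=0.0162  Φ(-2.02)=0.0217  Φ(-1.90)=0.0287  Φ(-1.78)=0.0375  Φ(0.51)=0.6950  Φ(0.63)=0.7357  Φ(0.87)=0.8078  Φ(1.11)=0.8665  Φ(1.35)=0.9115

Lower: z₀ + z₁ = -0.399 + (-1.645) = -2.044; 1 − a(z₀+z₁) = 1 − (0.015)(-2.044) = 1.0307; argument = -0.399 + (-2.044)/1.0307 = -2.3822 → -2.38.
α₁ = Φ(-2.38) = 0.0087; rank = round(200 × 0.0087) = 2; θ*₍2₎ = 6.01.
Upper: z₀ + z₂ = 1.246; 1 − a(z₀+z₂) = 0.9813; argument = 0.8707 → 0.87; α₂ = 0.8078; rank = 162; θ*₍162₎ = 7.60.

(6.01, 7.60)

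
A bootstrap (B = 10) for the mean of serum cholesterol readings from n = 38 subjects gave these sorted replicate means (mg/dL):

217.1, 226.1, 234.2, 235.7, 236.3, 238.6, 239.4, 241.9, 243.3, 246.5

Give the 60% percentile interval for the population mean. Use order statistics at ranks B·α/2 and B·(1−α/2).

α = 0.40; lower rank = 10 × 0.200 = 2; upper rank = 10 × 0.800 = 8.
The 2nd smallest replicate is 226.1; the 8th is 241.9.

(226.1, 241.9)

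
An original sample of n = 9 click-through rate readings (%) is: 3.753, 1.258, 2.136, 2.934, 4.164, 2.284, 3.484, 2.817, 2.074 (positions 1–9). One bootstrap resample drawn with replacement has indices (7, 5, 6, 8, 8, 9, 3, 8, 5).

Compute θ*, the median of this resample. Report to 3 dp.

θ* = 2.817

Resample values: 3.484, 4.164, 2.284, 2.817, 2.817, 2.074, 2.136, 2.817, 4.164.
Sorted: 2.074, 2.136, 2.284, 2.817, 2.817, 2.817, 3.484, 4.164, 4.164
Median = middle value = 2.817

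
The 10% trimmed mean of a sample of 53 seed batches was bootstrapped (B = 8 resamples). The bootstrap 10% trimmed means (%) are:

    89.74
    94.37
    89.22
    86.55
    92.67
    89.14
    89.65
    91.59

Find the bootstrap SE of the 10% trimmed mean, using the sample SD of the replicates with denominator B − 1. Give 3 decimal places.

SE* = 2.424

Bootstrap SE is the standard deviation of the 8 replicate 10% trimmed means.
Mean of replicates: (89.74 + 94.37 + 89.22 + 86.55 + 92.67 + 89.14 + 89.65 + 91.59) / 8 = 722.9300 / 8 = 90.3663
Sum of squared deviations: (−0.6263)² + (+4.0037)² + (−1.1463)² + (−3.8163)² + (+2.3037)² + (−1.2263)² + (−0.7163)² + (+1.2237)² = 41.1214
Variance = 41.1214 / 7 = 5.8745
SE* = √5.8745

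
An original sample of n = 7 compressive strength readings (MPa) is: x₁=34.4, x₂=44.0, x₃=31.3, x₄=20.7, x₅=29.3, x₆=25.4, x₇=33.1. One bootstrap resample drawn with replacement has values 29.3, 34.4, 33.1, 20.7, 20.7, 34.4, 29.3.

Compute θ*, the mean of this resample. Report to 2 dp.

θ* = 28.84

Mean = (29.3 + 34.4 + 33.1 + 20.7 + 20.7 + 34.4 + 29.3) / 7 = 201.90 / 7 = 28.84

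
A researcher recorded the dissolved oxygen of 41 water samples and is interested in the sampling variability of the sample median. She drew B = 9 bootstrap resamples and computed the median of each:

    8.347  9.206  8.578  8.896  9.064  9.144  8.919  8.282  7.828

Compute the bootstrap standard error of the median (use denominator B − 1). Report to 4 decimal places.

Bootstrap SE is the standard deviation of the 9 replicate medians.
Mean of replicates: (8.347 + 9.206 + 8.578 + 8.896 + 9.064 + 9.144 + 8.919 + 8.282 + 7.828) / 9 = 78.26400 / 9 = 8.69600
Sum of squared deviations: (−0.34900)² + (+0.51000)² + (−0.11800)² + (+0.20000)² + (+0.36800)² + (+0.44800)² + (+0.22300)² + (−0.41400)² + (−0.86800)² = 1.74650
Variance = 1.74650 / 8 = 0.21831
SE* = √0.21831

SE* = 0.4672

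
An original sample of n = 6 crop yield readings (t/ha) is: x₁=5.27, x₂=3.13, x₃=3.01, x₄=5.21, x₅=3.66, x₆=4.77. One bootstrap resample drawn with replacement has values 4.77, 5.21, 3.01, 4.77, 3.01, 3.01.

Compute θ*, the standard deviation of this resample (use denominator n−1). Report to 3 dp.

Mean = 3.9633; sum of squared deviations = 5.5821
s² = 5.5821 / 5 = 1.1164
s = √1.1164 = 1.057

θ* = 1.057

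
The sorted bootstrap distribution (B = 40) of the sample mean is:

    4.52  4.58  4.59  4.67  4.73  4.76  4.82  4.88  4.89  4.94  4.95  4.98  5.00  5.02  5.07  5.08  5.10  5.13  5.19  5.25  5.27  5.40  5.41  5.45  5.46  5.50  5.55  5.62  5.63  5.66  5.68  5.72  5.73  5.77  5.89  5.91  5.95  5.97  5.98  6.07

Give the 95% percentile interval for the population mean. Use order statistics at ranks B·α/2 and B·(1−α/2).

(4.52, 5.98)

α = 0.05; lower rank = 40 × 0.025 = 1; upper rank = 40 × 0.975 = 39.
The 1st smallest replicate is 4.52; the 39th is 5.98.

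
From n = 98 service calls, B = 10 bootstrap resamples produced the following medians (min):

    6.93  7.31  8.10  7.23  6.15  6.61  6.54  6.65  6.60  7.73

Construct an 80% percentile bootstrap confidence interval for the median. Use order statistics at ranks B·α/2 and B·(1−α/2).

(6.15, 7.73)

Sorted replicates: 6.15, 6.54, 6.60, 6.61, 6.65, 6.93, 7.23, 7.31, 7.73, 8.10
α = 0.20; lower rank = 10 × 0.100 = 1; upper rank = 10 × 0.900 = 9.
The 1st smallest replicate is 6.15; the 9th is 7.73.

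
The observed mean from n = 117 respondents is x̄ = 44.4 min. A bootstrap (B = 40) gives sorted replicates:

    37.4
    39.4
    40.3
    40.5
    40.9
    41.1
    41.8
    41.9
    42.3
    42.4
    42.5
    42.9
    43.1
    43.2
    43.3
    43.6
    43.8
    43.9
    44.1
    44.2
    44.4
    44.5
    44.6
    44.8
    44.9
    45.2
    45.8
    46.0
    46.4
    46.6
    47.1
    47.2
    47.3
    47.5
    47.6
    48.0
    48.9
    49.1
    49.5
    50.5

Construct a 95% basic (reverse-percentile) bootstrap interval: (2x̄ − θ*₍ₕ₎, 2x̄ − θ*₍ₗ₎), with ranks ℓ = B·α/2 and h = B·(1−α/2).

(39.3, 51.4)

Percentile endpoints at ranks 1 and 39: θ*₍1₎ = 37.4, θ*₍39₎ = 49.5.
Basic interval reflects these around x̄:
  lower = 2 × 44.4 − 49.5 = 39.3
  upper = 2 × 44.4 − 37.4 = 51.4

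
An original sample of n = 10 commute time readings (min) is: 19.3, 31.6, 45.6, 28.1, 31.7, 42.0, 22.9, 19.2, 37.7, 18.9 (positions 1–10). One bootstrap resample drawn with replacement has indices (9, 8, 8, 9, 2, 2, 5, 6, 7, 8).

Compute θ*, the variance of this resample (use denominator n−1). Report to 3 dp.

θ* = 73.971

Resample values: 37.7, 19.2, 19.2, 37.7, 31.6, 31.6, 31.7, 42.0, 22.9, 19.2.
Mean = 29.2800; sum of squared deviations = 665.7360
s² = 665.7360 / 9 = 73.9707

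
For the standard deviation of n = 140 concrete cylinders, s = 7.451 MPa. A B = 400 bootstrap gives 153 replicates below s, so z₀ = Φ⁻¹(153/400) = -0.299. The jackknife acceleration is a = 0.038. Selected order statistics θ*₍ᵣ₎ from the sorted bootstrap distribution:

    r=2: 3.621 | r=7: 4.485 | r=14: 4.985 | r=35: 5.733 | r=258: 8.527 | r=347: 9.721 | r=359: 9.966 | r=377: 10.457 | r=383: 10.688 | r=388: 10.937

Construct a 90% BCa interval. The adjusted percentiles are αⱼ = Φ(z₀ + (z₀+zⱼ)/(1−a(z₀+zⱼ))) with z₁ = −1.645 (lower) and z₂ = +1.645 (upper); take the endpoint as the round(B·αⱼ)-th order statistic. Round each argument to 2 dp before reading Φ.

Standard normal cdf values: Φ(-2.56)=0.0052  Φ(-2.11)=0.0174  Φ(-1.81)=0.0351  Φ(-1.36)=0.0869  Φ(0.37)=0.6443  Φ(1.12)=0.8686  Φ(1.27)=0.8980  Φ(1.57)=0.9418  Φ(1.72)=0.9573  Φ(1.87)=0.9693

(4.485, 9.721)

Lower: z₀ + z₁ = -0.299 + (-1.645) = -1.944; 1 − a(z₀+z₁) = 1 − (0.038)(-1.944) = 1.0739; argument = -0.299 + (-1.944)/1.0739 = -2.1093 → -2.11.
α₁ = Φ(-2.11) = 0.0174; rank = round(400 × 0.0174) = 7; θ*₍7₎ = 4.485.
Upper: z₀ + z₂ = 1.346; 1 − a(z₀+z₂) = 0.9489; argument = 1.1196 → 1.12; α₂ = 0.8686; rank = 347; θ*₍347₎ = 9.721.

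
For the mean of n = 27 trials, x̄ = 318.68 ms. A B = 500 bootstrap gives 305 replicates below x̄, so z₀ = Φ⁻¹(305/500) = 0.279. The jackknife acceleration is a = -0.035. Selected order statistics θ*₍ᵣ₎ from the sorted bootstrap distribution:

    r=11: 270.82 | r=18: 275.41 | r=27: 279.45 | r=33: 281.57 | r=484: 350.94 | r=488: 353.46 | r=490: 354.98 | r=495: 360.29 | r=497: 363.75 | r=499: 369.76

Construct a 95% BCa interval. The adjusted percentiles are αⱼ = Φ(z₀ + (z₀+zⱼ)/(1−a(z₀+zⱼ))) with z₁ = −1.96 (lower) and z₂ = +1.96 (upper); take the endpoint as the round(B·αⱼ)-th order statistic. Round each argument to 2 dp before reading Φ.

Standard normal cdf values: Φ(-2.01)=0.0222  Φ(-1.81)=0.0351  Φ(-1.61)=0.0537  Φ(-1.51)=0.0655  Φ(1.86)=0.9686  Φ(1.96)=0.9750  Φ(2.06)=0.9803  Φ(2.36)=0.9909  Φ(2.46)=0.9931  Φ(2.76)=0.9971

(281.57, 360.29)

Lower: z₀ + z₁ = 0.279 + (-1.960) = -1.681; 1 − a(z₀+z₁) = 1 − (-0.035)(-1.681) = 0.9412; argument = 0.279 + (-1.681)/0.9412 = -1.5071 → -1.51.
α₁ = Φ(-1.51) = 0.0655; rank = round(500 × 0.0655) = 33; θ*₍33₎ = 281.57.
Upper: z₀ + z₂ = 2.239; 1 − a(z₀+z₂) = 1.0784; argument = 2.3553 → 2.36; α₂ = 0.9909; rank = 495; θ*₍495₎ = 360.29.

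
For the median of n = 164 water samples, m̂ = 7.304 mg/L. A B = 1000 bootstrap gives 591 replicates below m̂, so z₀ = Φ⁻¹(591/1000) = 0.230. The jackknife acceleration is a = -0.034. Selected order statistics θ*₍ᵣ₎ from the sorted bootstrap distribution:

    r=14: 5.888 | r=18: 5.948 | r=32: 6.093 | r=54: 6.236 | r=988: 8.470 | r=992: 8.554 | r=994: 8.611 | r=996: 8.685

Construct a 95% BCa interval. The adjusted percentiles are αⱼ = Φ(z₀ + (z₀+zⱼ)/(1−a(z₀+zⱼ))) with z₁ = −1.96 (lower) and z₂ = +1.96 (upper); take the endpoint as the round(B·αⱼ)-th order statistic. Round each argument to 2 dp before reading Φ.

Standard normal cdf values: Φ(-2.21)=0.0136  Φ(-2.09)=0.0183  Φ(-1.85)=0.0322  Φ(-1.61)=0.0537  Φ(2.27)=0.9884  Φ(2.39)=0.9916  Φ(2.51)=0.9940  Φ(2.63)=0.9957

Lower: z₀ + z₁ = 0.230 + (-1.960) = -1.730; 1 − a(z₀+z₁) = 1 − (-0.034)(-1.730) = 0.9412; argument = 0.230 + (-1.730)/0.9412 = -1.6081 → -1.61.
α₁ = Φ(-1.61) = 0.0537; rank = round(1000 × 0.0537) = 54; θ*₍54₎ = 6.236.
Upper: z₀ + z₂ = 2.190; 1 − a(z₀+z₂) = 1.0745; argument = 2.2682 → 2.27; α₂ = 0.9884; rank = 988; θ*₍988₎ = 8.470.

(6.236, 8.470)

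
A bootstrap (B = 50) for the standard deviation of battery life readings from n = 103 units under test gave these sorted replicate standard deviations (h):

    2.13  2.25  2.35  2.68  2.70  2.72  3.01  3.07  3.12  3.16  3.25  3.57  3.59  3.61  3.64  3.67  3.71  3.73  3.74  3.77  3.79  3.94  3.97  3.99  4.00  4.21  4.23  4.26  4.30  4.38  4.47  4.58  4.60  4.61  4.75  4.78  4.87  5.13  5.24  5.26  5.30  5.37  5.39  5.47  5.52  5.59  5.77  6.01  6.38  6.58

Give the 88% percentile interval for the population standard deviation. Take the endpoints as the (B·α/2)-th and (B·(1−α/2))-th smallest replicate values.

(2.35, 5.77)

α = 0.12; lower rank = 50 × 0.060 = 3; upper rank = 50 × 0.940 = 47.
The 3rd smallest replicate is 2.35; the 47th is 5.77.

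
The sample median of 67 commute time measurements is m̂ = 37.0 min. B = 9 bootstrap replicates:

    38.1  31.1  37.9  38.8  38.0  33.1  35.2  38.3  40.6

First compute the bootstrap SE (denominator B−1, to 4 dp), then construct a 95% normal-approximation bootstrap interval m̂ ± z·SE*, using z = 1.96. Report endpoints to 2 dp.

(31.05, 42.95)

Mean of replicates = 36.7889; sum of squared deviations = 73.7689; SE* = √(73.7689/8) = 3.0366
Margin = 1.96 × 3.0366 = 5.952
Interval: 37.0 ± 5.952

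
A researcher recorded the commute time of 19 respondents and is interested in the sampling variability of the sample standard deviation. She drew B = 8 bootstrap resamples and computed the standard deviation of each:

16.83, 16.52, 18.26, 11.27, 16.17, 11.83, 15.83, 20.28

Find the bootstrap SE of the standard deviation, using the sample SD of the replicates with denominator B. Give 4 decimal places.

Bootstrap SE is the standard deviation of the 8 replicate standard deviations.
Mean of replicates: (16.83 + 16.52 + 18.26 + 11.27 + 16.17 + 11.83 + 15.83 + 20.28) / 8 = 126.99000 / 8 = 15.87375
Sum of squared deviations: (+0.95625)² + (+0.64625)² + (+2.38625)² + (−4.60375)² + (+0.29625)² + (−4.04375)² + (−0.04375)² + (+4.40625)² = 64.07739
Variance = 64.07739 / 8 = 8.00967
SE* = √8.00967

SE* = 2.8301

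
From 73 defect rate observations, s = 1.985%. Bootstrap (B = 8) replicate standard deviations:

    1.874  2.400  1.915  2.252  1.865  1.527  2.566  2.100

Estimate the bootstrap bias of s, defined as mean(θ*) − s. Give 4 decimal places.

bias = +0.0774

mean(θ*) = (1.874 + 2.400 + 1.915 + 2.252 + 1.865 + 1.527 + 2.566 + 2.100) / 8 = 2.06237
bias = 2.06237 − 1.985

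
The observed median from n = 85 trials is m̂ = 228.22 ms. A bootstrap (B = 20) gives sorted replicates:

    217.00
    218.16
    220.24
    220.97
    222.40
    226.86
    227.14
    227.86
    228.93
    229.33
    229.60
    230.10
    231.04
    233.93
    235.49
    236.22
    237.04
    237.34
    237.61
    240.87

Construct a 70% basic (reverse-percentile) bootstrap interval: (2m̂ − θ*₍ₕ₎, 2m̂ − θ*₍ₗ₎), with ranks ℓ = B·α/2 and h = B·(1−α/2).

(219.40, 236.20)

Percentile endpoints at ranks 3 and 17: θ*₍3₎ = 220.24, θ*₍17₎ = 237.04.
Basic interval reflects these around m̂:
  lower = 2 × 228.22 − 237.04 = 219.40
  upper = 2 × 228.22 − 220.24 = 236.20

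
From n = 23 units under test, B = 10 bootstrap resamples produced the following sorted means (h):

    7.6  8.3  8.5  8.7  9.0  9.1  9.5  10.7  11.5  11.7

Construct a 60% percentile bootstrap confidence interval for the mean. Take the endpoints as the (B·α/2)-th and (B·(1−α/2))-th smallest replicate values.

(8.3, 10.7)

α = 0.40; lower rank = 10 × 0.200 = 2; upper rank = 10 × 0.800 = 8.
The 2nd smallest replicate is 8.3; the 8th is 10.7.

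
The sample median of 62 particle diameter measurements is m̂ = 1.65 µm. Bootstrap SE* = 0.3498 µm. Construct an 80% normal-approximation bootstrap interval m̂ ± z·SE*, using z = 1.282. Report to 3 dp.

(1.202, 2.098)

Margin = 1.282 × 0.3498 = 0.4484
Interval: 1.65 ± 0.4484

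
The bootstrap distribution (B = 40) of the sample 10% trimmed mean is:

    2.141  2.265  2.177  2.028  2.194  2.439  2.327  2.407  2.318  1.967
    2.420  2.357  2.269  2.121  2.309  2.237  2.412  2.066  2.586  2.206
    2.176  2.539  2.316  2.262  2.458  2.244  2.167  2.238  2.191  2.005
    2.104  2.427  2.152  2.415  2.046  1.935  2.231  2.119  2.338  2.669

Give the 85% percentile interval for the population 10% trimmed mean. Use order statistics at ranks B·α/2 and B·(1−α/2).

Sorted replicates: 1.935, 1.967, 2.005, 2.028, 2.046, 2.066, 2.104, 2.119, 2.121, 2.141, 2.152, 2.167, 2.176, 2.177, 2.191, 2.194, 2.206, 2.231, 2.237, 2.238, 2.244, 2.262, 2.265, 2.269, 2.309, 2.316, 2.318, 2.327, 2.338, 2.357, 2.407, 2.412, 2.415, 2.420, 2.427, 2.439, 2.458, 2.539, 2.586, 2.669
α = 0.15; lower rank = 40 × 0.075 = 3; upper rank = 40 × 0.925 = 37.
The 3rd smallest replicate is 2.005; the 37th is 2.458.

(2.005, 2.458)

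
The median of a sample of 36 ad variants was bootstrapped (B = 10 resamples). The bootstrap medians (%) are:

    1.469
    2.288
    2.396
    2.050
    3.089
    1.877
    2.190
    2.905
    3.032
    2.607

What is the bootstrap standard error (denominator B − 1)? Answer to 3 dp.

SE* = 0.526

Bootstrap SE is the standard deviation of the 10 replicate medians.
Mean of replicates: (1.469 + 2.288 + 2.396 + 2.050 + 3.089 + 1.877 + 2.190 + 2.905 + 3.032 + 2.607) / 10 = 23.9030 / 10 = 2.3903
Sum of squared deviations: (−0.9213)² + (−0.1023)² + (+0.0057)² + (−0.3403)² + (+0.6987)² + (−0.5133)² + (−0.2003)² + (+0.5147)² + (+0.6417)² + (+0.2167)² = 2.4905
Variance = 2.4905 / 9 = 0.2767
SE* = √0.2767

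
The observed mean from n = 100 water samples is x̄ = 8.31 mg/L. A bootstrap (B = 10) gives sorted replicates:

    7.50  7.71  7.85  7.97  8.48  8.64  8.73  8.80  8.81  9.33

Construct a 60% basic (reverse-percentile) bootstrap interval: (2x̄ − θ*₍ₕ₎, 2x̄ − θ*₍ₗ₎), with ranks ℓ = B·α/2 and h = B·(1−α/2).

(7.82, 8.91)

Percentile endpoints at ranks 2 and 8: θ*₍2₎ = 7.71, θ*₍8₎ = 8.80.
Basic interval reflects these around x̄:
  lower = 2 × 8.31 − 8.80 = 7.82
  upper = 2 × 8.31 − 7.71 = 8.91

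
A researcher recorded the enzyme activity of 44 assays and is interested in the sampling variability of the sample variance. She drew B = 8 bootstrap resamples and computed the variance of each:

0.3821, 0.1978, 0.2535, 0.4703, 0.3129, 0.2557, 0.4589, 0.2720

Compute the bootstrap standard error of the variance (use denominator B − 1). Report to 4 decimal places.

SE* = 0.1010

Bootstrap SE is the standard deviation of the 8 replicate variances.
Mean of replicates: (0.3821 + 0.1978 + 0.2535 + 0.4703 + 0.3129 + 0.2557 + 0.4589 + 0.2720) / 8 = 2.603200 / 8 = 0.325400
Sum of squared deviations: (+0.056700)² + (−0.127600)² + (−0.071900)² + (+0.144900)² + (−0.012500)² + (−0.069700)² + (+0.133500)² + (−0.053400)² = 0.071350
Variance = 0.071350 / 7 = 0.010193
SE* = √0.010193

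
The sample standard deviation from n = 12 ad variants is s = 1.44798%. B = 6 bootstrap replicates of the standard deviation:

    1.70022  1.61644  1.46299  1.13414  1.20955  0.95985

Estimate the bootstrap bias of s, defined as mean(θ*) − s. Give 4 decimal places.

mean(θ*) = (1.70022 + 1.61644 + 1.46299 + 1.13414 + 1.20955 + 0.95985) / 6 = 1.34720
bias = 1.34720 − 1.44798

bias = −0.1008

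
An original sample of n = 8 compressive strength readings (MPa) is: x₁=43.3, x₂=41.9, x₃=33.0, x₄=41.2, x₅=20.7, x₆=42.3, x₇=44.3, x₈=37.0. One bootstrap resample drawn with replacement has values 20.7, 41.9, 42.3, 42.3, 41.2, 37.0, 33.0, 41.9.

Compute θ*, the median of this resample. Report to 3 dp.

θ* = 41.550

Sorted: 20.7, 33.0, 37.0, 41.2, 41.9, 41.9, 42.3, 42.3
Median = average of the two middle values = 41.550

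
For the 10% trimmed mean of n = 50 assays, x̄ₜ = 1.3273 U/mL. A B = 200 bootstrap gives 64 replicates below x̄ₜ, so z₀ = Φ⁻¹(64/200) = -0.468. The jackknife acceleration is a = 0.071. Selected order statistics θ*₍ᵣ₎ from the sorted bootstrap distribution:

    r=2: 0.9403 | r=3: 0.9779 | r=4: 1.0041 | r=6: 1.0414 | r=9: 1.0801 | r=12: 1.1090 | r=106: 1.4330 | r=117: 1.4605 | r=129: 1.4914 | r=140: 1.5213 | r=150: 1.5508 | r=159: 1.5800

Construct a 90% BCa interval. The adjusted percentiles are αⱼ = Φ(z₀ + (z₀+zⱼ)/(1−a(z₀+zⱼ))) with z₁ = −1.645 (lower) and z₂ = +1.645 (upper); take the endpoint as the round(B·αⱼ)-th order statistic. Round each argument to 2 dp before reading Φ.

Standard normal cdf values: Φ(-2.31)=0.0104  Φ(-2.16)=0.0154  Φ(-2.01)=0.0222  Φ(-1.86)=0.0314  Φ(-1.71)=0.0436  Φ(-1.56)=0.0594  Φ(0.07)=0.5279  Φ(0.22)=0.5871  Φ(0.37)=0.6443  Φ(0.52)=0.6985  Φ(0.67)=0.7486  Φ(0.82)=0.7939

Lower: z₀ + z₁ = -0.468 + (-1.645) = -2.113; 1 − a(z₀+z₁) = 1 − (0.071)(-2.113) = 1.1500; argument = -0.468 + (-2.113)/1.1500 = -2.3054 → -2.31.
α₁ = Φ(-2.31) = 0.0104; rank = round(200 × 0.0104) = 2; θ*₍2₎ = 0.9403.
Upper: z₀ + z₂ = 1.177; 1 − a(z₀+z₂) = 0.9164; argument = 0.8163 → 0.82; α₂ = 0.7939; rank = 159; θ*₍159₎ = 1.5800.

(0.9403, 1.5800)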